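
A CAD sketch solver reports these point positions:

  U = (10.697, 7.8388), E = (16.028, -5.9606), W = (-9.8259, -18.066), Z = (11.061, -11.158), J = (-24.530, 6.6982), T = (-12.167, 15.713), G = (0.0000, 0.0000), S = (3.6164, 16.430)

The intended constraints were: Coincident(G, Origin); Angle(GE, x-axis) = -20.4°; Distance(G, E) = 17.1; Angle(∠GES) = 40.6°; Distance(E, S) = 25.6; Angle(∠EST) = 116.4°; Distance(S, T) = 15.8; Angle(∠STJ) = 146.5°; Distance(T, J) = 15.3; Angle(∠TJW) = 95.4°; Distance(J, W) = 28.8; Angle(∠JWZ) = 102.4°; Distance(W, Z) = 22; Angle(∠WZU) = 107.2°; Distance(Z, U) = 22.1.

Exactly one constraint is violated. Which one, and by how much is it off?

Distance(Z, U) = 22.1 — off by 3.10.

G = (0.00, 0.00) ✓; GE at -20.40° ✓; |GE| = 17.10 ✓; ∠GES = 40.60° ✓; |ES| = 25.60 ✓; ∠EST = 116.4° ✓; |ST| = 15.80 ✓; ∠STJ = 146.5° ✓; |TJ| = 15.30 ✓; ∠TJW = 95.40° ✓; |JW| = 28.80 ✓; ∠JWZ = 102.4° ✓; |WZ| = 22.00 ✓; ∠WZU = 107.2° ✓; |ZU| = 19.00 ✗.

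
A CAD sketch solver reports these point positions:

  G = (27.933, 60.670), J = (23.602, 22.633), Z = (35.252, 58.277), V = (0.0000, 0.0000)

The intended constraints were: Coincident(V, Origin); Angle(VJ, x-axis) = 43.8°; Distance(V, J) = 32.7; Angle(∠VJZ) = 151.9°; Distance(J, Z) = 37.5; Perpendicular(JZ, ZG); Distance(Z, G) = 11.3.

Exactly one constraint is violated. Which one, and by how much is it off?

Distance(Z, G) = 11.3 — off by 3.60.

V = (0.00, 0.00) ✓; VJ at 43.80° ✓; |VJ| = 32.70 ✓; ∠VJZ = 151.9° ✓; |JZ| = 37.50 ✓; ∠(JZ, ZG) = 89.99° ✓; |ZG| = 7.700 ✗.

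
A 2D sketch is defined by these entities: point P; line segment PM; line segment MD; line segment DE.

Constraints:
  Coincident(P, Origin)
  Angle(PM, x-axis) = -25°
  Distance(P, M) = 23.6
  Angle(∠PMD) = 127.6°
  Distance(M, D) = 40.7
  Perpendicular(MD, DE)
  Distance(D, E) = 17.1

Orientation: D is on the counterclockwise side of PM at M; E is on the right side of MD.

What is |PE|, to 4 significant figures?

65.71

P is at the origin; PM runs at -25.0° with length 23.6, so M = 23.6·(cos -25.0°, sin -25.0°) = (21.39, -9.974). ∠PMD = 127.6°, so MD runs at -25.0° + (180° − 127.6°) = 27.40° from the x-axis; with |MD| = 40.7, D = M + 40.7·(cos 27.40°, sin 27.40°) = (57.52, 8.756). The perpendicularity gives DE at right angles to MD; with |DE| = 17.1 on the right of MD, E = D + 17.1·(0.4602, -0.8878) = (65.39, -6.425). Then |PE| = |E − P| = 65.71.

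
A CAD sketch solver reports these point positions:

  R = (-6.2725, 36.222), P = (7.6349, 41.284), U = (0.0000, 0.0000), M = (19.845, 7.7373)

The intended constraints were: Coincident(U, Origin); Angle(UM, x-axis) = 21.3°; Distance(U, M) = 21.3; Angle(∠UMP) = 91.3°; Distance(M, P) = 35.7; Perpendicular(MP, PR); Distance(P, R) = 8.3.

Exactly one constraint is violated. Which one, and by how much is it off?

Distance(P, R) = 8.3 — off by 6.50.

U = (0.00, 0.00) ✓; UM at 21.30° ✓; |UM| = 21.30 ✓; ∠UMP = 91.30° ✓; |MP| = 35.70 ✓; ∠(MP, PR) = 90.00° ✓; |PR| = 14.80 ✗.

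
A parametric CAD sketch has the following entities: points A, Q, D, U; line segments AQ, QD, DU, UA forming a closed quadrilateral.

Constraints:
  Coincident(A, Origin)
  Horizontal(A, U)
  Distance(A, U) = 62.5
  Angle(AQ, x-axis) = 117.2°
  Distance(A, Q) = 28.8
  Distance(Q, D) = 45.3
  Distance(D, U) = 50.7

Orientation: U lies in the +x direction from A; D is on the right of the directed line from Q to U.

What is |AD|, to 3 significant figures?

17.3

Checks: |AU| = 62.50 ✓; |AQ| = 28.80 ✓; |QD| = 45.30 ✓; |DU| = 50.70 ✓.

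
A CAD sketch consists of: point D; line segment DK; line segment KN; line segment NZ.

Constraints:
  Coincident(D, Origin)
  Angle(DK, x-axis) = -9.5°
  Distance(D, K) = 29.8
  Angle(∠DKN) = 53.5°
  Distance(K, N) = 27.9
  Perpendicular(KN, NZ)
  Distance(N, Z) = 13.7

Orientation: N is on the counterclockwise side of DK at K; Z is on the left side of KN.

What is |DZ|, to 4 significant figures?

14.45

D is at the origin; DK runs at -9.5° with length 29.8, so K = 29.8·(cos -9.5°, sin -9.5°) = (29.39, -4.918). ∠DKN = 53.5°, so KN runs at -9.5° + (180° − 53.5°) = 117.0° from the x-axis; with |KN| = 27.9, N = K + 27.9·(cos 117.0°, sin 117.0°) = (16.72, 19.94). KN is perpendicular to NZ; with |NZ| = 13.7 on the left of KN, Z = N + 13.7·(-0.8910, -0.4540) = (4.518, 13.72). Then |DZ| = |Z − D| = 14.45.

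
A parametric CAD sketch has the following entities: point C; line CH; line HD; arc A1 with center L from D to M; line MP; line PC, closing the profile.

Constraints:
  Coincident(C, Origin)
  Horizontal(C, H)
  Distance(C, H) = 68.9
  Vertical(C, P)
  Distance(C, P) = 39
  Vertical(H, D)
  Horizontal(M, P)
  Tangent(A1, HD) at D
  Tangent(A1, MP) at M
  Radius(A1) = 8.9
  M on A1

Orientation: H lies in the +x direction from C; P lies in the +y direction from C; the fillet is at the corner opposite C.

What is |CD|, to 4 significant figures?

75.19

C is at the origin; C and H share the same y with |CH| = 68.9 and H on the +x side, so H = (68.90, 0.000). CP is vertical with |CP| = 39.0 and P on the +y side, so P = (0.000, 39.00). The virtual corner opposite C is at (68.90, 39.00). The tangent condition forces LD to be normal to HD and the tangent condition forces LM to be normal to MP, with radius 8.9, so the center L sits 8.9 in from both sides at L = (60.00, 30.10). That places the tangent points at D = (68.90, 30.10) on HD and M = (60.00, 39.00) on MP. Then |CD| = |D − C| = 75.19.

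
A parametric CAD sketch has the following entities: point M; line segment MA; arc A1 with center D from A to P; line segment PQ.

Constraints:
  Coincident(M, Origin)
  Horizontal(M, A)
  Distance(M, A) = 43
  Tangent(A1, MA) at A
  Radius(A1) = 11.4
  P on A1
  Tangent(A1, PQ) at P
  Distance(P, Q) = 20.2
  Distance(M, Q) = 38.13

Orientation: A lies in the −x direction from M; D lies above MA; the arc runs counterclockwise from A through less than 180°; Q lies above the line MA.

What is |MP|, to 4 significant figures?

33.09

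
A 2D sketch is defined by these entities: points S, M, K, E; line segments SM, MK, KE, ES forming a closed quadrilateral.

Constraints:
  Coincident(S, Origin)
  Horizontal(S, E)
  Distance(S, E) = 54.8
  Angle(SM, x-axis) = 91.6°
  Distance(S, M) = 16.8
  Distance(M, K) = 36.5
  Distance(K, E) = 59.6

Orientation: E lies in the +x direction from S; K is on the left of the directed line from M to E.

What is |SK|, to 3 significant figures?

51.3

Checks: |MK| = 36.50 ✓; |KE| = 59.60 ✓.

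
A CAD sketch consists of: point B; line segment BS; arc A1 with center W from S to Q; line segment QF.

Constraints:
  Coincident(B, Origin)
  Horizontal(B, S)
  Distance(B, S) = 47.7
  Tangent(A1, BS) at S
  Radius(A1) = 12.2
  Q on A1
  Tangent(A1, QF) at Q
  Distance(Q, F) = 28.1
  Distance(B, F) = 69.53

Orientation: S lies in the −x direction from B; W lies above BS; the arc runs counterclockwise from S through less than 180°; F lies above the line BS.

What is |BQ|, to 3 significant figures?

42.9

Checks: |WQ| = 12.20 ✓; ∠(WQ, QF) = 90.00° ✓; |QF| = 28.10 ✓; |BF| = 69.53 ✓.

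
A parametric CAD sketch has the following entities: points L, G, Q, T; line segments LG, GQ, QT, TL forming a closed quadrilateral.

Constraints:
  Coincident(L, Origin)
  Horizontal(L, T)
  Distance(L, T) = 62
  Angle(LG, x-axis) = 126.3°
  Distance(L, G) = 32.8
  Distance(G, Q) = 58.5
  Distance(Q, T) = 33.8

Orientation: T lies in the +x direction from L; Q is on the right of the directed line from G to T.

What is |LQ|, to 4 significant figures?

29.60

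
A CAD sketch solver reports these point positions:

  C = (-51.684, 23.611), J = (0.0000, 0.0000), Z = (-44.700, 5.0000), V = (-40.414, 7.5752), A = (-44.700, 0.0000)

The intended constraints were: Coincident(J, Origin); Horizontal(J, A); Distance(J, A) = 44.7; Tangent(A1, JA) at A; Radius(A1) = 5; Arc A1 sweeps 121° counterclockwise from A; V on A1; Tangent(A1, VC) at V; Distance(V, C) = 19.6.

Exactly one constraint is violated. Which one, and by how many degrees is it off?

Tangent(A1, VC) at V — off by 4.10°.

J = (0.00, 0.00) ✓; J.y = 0.00, A.y = 0.00 ✓; |JA| = 44.70 ✓; ∠(ZA, AJ) = 90.00° ✓; |ZA| = 5.000 ✓; bearing(Z→V) − bearing(Z→A) = 121.0° ✓; |ZV| = 5.000 ✓; ∠(ZV, VC) = 85.90° ✗; |VC| = 19.60 ✓.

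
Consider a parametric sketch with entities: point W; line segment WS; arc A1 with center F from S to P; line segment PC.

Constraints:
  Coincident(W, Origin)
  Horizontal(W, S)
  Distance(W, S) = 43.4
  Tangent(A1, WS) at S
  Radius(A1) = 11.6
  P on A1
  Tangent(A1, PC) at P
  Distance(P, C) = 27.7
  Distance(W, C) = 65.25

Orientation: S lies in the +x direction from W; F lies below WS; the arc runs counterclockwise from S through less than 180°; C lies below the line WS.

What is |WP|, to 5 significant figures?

38.953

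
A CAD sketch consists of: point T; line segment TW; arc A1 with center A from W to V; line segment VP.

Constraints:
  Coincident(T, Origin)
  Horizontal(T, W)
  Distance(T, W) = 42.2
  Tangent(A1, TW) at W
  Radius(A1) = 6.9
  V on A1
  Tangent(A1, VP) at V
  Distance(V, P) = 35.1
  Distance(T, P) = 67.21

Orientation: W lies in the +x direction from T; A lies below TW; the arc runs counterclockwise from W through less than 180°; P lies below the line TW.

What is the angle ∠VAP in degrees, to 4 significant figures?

78.88°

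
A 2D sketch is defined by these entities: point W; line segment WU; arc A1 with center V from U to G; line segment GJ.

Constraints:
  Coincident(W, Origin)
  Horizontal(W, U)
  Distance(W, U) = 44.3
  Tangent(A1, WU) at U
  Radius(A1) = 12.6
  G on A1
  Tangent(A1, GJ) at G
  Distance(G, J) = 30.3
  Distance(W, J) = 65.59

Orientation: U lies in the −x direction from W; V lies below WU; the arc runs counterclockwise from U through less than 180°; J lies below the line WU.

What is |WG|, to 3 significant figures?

58.7

Checks: |VG| = 12.60 ✓; ∠(VG, GJ) = 90.00° ✓; |GJ| = 30.30 ✓; |WJ| = 65.59 ✓.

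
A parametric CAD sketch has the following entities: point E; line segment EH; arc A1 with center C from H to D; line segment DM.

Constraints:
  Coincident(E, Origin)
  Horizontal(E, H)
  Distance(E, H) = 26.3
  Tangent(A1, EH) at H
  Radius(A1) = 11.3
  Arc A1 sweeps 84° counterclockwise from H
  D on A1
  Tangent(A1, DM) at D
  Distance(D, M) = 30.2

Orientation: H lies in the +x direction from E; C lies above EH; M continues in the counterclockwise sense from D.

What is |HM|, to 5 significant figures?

42.656

On A1, H sits at bearing -90° from C; an 84° counterclockwise sweep puts D at bearing -6°, so D = C + 11.3·(cos -6°, sin -6°) = (37.538, 10.119). A1 meets DM tangentially, so CD is at right angles to DM, so DM runs along (−sin -6°, cos -6°); with |DM| = 30.2, M = (40.695, 40.153). Then |HM| = |M − H| = 42.656.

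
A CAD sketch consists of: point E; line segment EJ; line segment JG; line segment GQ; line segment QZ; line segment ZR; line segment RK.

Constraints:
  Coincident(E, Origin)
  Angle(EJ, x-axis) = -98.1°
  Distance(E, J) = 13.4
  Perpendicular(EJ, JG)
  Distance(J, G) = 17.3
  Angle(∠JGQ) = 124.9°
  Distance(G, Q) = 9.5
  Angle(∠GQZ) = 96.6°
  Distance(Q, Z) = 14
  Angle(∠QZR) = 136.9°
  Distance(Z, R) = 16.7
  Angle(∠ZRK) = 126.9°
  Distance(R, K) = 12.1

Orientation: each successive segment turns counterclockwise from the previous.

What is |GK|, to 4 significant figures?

29.51

∠QZR = 136.9° gives ZR at 173.5° from the x-axis; with |ZR| = 16.7, R = (-3.948, 3.796). ∠ZRK = 126.9° gives RK at -133.4° from the x-axis; with |RK| = 12.1, K = (-12.26, -4.996). Then |GK| = |K − G| = 29.51.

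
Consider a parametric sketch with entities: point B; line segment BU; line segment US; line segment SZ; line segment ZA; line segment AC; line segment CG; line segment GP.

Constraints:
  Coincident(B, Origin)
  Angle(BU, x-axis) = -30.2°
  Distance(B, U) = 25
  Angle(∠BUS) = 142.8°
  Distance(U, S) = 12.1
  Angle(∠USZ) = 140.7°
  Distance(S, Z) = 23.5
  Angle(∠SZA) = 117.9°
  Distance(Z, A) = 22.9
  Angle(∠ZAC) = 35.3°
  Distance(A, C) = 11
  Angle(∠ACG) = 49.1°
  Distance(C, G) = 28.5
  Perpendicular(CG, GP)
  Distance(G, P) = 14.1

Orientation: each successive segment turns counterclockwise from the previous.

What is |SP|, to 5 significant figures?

58.784

B is at the origin; BU runs at -30.2° with length 25.0, so U = (21.607, -12.575). ∠BUS = 142.8° gives US at 7.0000° from the x-axis; with |US| = 12.1, S = (33.617, -11.101). ∠USZ = 140.7° gives SZ at 46.300° from the x-axis; with |SZ| = 23.5, Z = (49.852, 5.8888). ∠SZA = 117.9° gives ZA at 108.40° from the x-axis; with |ZA| = 22.9, A = (42.624, 27.618). ∠ZAC = 35.3° gives AC at -106.90° from the x-axis; with |AC| = 11.0, C = (39.426, 17.093). ∠ACG = 49.1° gives CG at 24.000° from the x-axis; with |CG| = 28.5, G = (65.462, 28.685). CG ⟂ GP, so GP runs at 114.00°; with |GP| = 14.1, P = (59.727, 41.566). Then |SP| = |P − S| = 58.784.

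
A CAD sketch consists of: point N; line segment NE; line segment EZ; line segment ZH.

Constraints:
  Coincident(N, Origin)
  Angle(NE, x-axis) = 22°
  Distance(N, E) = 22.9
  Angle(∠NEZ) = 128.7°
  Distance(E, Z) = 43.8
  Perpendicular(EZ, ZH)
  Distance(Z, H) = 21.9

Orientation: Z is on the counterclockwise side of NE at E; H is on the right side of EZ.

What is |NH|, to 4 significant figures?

70.42

N is at the origin; NE runs at 22.0° with length 22.9, so E = 22.9·(cos 22.0°, sin 22.0°) = (21.23, 8.578). ∠NEZ = 128.7°, so EZ runs at 22.0° + (180° − 128.7°) = 73.30° from the x-axis; with |EZ| = 43.8, Z = E + 43.8·(cos 73.30°, sin 73.30°) = (33.82, 50.53). The perpendicularity gives ZH at right angles to EZ; with |ZH| = 21.9 on the right of EZ, H = Z + 21.9·(0.9578, -0.2874) = (54.80, 44.24). Then |NH| = |H − N| = 70.42.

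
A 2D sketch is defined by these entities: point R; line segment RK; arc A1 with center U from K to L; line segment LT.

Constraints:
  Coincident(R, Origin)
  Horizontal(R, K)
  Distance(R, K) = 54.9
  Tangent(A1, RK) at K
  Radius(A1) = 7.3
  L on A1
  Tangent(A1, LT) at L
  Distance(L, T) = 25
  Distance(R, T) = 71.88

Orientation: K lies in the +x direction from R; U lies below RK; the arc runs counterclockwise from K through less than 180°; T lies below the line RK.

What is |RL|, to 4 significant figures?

50.56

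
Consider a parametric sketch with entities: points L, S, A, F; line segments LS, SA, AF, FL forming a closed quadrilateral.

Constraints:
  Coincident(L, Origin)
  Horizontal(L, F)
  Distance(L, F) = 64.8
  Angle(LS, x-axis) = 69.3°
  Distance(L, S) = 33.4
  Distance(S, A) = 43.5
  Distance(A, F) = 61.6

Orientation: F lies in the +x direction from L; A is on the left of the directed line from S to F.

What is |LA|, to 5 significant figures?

74.255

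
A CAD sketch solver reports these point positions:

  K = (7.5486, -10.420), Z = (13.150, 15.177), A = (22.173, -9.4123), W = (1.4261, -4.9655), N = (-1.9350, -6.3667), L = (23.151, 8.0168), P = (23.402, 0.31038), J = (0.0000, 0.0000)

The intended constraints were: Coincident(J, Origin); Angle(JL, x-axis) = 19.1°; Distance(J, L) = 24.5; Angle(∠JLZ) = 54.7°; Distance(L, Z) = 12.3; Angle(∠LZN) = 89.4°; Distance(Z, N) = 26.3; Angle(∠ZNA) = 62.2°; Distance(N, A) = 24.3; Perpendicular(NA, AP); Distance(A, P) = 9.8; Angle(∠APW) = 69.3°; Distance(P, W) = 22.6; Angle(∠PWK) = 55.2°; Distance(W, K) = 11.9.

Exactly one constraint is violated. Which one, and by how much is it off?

Distance(W, K) = 11.9 — off by 3.70.

J = (0.00, 0.00) ✓; JL at 19.10° ✓; |JL| = 24.50 ✓; ∠JLZ = 54.70° ✓; |LZ| = 12.30 ✓; ∠LZN = 89.40° ✓; |ZN| = 26.30 ✓; ∠ZNA = 62.20° ✓; |NA| = 24.30 ✓; ∠(NA, AP) = 90.00° ✓; |AP| = 9.800 ✓; ∠APW = 69.30° ✓; |PW| = 22.60 ✓; ∠PWK = 55.20° ✓; |WK| = 8.200 ✗.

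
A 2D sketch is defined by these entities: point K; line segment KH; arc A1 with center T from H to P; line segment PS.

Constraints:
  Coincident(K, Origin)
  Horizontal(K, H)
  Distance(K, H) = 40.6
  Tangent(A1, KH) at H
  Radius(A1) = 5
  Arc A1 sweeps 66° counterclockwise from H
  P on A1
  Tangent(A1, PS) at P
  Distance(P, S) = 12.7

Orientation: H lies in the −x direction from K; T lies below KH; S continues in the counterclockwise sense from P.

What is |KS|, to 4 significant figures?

52.40

K is at the origin; KH is horizontal with |KH| = 40.6 and H on the −x side, so H = (-40.60, 0.000). Since A1 is tangent to KH there, TH ⟂ KH, so T = H + (0, -5) = (-40.60, -5.000). On A1, H sits at bearing 90° from T; a 66° counterclockwise sweep puts P at bearing 156°, so P = T + 5.0·(cos 156°, sin 156°) = (-45.17, -2.966). Tangency of A1 to PS means the radius TP is perpendicular to PS, so PS runs along (−sin 156°, cos 156°); with |PS| = 12.7, S = (-50.33, -14.57). Then |KS| = |S − K| = 52.40.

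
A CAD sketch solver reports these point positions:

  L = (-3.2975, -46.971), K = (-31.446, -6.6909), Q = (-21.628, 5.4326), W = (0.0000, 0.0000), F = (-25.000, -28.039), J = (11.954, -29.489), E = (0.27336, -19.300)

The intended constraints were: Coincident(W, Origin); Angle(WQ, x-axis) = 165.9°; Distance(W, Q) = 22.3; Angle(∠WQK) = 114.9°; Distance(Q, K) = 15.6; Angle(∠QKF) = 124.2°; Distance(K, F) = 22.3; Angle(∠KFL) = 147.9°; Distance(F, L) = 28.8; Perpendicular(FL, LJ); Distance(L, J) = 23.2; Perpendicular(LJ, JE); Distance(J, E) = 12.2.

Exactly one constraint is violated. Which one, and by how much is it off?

Distance(J, E) = 12.2 — off by 3.30.

W = (0.00, 0.00) ✓; WQ at 165.9° ✓; |WQ| = 22.30 ✓; ∠WQK = 114.9° ✓; |QK| = 15.60 ✓; ∠QKF = 124.2° ✓; |KF| = 22.30 ✓; ∠KFL = 147.9° ✓; |FL| = 28.80 ✓; ∠(FL, LJ) = 90.00° ✓; |LJ| = 23.20 ✓; ∠(LJ, JE) = 90.00° ✓; |JE| = 15.50 ✗.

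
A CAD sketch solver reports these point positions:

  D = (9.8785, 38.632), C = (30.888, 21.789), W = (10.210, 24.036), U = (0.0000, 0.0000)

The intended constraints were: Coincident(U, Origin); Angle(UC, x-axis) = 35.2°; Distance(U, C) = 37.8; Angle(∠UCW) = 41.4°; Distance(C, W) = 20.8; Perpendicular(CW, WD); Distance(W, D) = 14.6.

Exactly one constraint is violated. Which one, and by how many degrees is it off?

Perpendicular(CW, WD) — off by 7.50°.

U = (0.00, 0.00) ✓; UC at 35.20° ✓; |UC| = 37.80 ✓; ∠UCW = 41.40° ✓; |CW| = 20.80 ✓; ∠(CW, WD) = 82.50° ✗; |WD| = 14.60 ✓.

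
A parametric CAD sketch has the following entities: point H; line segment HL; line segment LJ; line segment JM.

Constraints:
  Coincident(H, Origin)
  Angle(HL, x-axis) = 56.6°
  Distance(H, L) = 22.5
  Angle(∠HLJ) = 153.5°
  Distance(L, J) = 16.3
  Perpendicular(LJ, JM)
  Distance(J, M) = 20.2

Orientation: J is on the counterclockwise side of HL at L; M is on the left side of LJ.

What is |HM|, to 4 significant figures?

37.83

H is at the origin; HL runs at 56.6° with length 22.5, so L = 22.5·(cos 56.6°, sin 56.6°) = (12.39, 18.78). ∠HLJ = 153.5°, so LJ runs at 56.6° + (180° − 153.5°) = 83.10° from the x-axis; with |LJ| = 16.3, J = L + 16.3·(cos 83.10°, sin 83.10°) = (14.34, 34.97). The perpendicularity gives JM at right angles to LJ; with |JM| = 20.2 on the left of LJ, M = J + 20.2·(-0.9928, 0.1201) = (-5.710, 37.39). Then |HM| = |M − H| = 37.83.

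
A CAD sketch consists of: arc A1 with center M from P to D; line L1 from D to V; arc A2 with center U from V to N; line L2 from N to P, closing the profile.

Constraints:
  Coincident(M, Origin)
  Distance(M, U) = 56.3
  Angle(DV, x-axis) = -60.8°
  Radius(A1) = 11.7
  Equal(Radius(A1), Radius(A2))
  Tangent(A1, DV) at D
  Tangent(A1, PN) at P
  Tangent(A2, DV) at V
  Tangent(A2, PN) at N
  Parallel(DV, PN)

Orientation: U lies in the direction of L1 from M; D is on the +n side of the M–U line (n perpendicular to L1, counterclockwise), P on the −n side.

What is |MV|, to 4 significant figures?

57.50

The slot axis is L1's direction at -60.8°, so u = (cos -60.8°, sin -60.8°) = (0.4879, -0.8729) and n = (−sin -60.8°, cos -60.8°) = (0.8729, 0.4879). M is at the origin and U lies 56.3 along u from M, so U = 56.3·u = (27.47, -49.15). Tangency of A1 to both parallel lines with radius 11.7 puts D and P at M ± 11.7·n: D = (10.21, 5.708), P = (-10.21, -5.708). Equal radii place V and N the same way about U: V = U + 11.7·n = (37.68, -43.44), N = U − 11.7·n = (17.25, -54.85). Then |MV| = |V − M| = 57.50.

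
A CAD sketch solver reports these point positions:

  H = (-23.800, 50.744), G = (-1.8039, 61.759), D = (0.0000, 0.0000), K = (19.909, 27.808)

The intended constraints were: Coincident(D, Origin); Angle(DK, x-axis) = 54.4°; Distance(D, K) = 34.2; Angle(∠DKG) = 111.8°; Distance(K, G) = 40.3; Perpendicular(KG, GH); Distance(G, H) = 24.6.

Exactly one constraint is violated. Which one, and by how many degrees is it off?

Perpendicular(KG, GH) — off by 6.00°.

D = (0.00, 0.00) ✓; DK at 54.40° ✓; |DK| = 34.20 ✓; ∠DKG = 111.8° ✓; |KG| = 40.30 ✓; ∠(KG, GH) = 84.00° ✗; |GH| = 24.60 ✓.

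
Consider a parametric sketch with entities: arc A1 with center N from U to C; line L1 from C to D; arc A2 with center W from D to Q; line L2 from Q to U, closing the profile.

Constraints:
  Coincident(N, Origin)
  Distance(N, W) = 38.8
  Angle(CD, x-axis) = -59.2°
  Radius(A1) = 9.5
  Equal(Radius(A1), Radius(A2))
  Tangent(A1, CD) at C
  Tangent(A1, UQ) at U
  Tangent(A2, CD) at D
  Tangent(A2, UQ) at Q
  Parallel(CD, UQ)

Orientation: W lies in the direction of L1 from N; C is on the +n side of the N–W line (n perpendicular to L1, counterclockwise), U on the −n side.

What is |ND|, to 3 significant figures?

39.9

The slot axis is L1's direction at -59.2°, so u = (cos -59.2°, sin -59.2°) = (0.512, -0.859) and n = (−sin -59.2°, cos -59.2°) = (0.859, 0.512). N is at the origin and W lies 38.8 along u from N, so W = 38.8·u = (19.9, -33.3). Tangency of A1 to both parallel lines with radius 9.5 puts C and U at N ± 9.5·n: C = (8.16, 4.86), U = (-8.16, -4.86). Equal radii place D and Q the same way about W: D = W + 9.5·n = (28.0, -28.5), Q = W − 9.5·n = (11.7, -38.2). Then |ND| = |D − N| = 39.9.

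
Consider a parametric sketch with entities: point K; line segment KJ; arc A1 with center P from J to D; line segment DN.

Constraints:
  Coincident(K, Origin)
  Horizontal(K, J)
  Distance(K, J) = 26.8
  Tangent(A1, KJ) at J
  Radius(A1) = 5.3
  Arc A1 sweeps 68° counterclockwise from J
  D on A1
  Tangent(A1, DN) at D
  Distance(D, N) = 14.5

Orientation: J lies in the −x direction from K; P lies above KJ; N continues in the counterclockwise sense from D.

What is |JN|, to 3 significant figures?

19.7

K is at the origin; K and J share the same y with |KJ| = 26.8 and J on the −x side, so J = (-26.8, 0.00). Since A1 is tangent to KJ there, PJ ⟂ KJ, so P = J + (0, 5.3) = (-26.8, 5.30). On A1, J sits at bearing -90° from P; a 68° counterclockwise sweep puts D at bearing -22°, so D = P + 5.3·(cos -22°, sin -22°) = (-21.9, 3.31). A1 meets DN tangentially, so PD is at right angles to DN, so DN runs along (−sin -22°, cos -22°); with |DN| = 14.5, N = (-16.5, 16.8). Then |JN| = |N − J| = 19.7.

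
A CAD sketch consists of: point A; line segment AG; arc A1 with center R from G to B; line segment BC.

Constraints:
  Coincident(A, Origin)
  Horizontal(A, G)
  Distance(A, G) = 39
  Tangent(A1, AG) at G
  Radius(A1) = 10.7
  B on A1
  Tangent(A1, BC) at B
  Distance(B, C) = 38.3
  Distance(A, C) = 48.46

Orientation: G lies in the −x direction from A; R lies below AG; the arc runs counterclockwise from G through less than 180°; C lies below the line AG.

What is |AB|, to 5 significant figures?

49.897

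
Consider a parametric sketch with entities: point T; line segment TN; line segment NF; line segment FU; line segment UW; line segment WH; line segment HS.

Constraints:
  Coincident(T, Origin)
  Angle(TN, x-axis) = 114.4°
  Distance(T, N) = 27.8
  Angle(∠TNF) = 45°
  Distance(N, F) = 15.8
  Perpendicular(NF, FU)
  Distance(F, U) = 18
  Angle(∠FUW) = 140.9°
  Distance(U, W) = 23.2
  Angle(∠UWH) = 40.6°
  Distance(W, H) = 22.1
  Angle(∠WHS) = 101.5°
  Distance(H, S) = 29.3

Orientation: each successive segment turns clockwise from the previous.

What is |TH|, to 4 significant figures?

19.91

T is at the origin; TN runs at 114.4° with length 27.8, so N = (-11.48, 25.32). ∠TNF = 45.0° gives NF at -20.60° from the x-axis; with |NF| = 15.8, F = (3.305, 19.76). NF ⟂ FU, so FU runs at -110.6°; with |FU| = 18.0, U = (-3.028, 2.909). ∠FUW = 140.9° gives UW at -149.7° from the x-axis; with |UW| = 23.2, W = (-23.06, -8.796). ∠UWH = 40.6° gives WH at 70.90° from the x-axis; with |WH| = 22.1, H = (-15.83, 12.09). Then |TH| = |H − T| = 19.91.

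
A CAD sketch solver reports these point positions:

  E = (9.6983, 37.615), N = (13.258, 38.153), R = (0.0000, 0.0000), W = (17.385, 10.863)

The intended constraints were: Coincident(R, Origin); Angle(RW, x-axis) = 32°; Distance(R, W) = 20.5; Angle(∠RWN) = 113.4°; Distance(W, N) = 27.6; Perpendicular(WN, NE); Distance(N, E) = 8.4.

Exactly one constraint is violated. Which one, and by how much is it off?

Distance(N, E) = 8.4 — off by 4.80.

R = (0.00, 0.00) ✓; RW at 32.00° ✓; |RW| = 20.50 ✓; ∠RWN = 113.4° ✓; |WN| = 27.60 ✓; ∠(WN, NE) = 89.99° ✓; |NE| = 3.600 ✗.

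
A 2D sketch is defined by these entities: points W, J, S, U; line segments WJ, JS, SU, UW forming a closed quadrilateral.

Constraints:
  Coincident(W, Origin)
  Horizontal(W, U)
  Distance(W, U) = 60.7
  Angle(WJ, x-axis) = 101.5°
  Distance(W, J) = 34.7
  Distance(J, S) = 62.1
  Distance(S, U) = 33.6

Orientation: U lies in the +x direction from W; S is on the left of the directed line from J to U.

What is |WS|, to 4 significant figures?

64.36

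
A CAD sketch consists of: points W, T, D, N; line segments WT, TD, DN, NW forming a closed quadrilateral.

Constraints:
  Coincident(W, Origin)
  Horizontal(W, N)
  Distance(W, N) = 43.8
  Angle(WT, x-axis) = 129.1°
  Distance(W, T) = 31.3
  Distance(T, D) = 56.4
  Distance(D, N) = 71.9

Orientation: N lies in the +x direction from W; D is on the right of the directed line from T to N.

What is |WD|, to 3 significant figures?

38.1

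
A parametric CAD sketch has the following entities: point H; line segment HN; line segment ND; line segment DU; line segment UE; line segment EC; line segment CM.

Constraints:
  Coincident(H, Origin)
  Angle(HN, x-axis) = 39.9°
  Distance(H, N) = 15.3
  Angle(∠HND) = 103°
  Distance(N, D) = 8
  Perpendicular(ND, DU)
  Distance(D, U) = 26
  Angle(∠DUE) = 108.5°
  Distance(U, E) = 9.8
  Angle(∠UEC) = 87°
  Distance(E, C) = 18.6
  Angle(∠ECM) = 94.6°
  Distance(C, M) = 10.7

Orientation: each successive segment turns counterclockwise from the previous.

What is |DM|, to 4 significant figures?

8.611

H is at the origin; HN runs at 39.9° with length 15.3, so N = (11.74, 9.814). ∠HND = 103.0° gives ND at 116.9° from the x-axis; with |ND| = 8.0, D = (8.118, 16.95). ND is perpendicular to DU, so DU runs at -153.1°; with |DU| = 26.0, U = (-15.07, 5.185). ∠DUE = 108.5° gives UE at -81.60° from the x-axis; with |UE| = 9.8, E = (-13.64, -4.510). ∠UEC = 87.0° gives EC at 11.40° from the x-axis; with |EC| = 18.6, C = (4.596, -0.8332). ∠ECM = 94.6° gives CM at 96.80° from the x-axis; with |CM| = 10.7, M = (3.329, 9.792). Then |DM| = |M − D| = 8.611.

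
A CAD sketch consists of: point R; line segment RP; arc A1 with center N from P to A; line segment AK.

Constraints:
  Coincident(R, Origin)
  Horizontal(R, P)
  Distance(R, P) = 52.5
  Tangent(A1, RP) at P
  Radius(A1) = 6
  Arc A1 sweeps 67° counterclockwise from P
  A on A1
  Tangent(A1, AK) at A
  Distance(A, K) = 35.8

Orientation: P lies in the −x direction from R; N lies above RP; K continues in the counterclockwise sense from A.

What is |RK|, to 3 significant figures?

49.3

R is at the origin; RP is horizontal with |RP| = 52.5 and P on the −x side, so P = (-52.5, 0.00). A1 meets RP tangentially, so NP is at right angles to RP, so N = P + (0, 6) = (-52.5, 6.00). On A1, P sits at bearing -90° from N; a 67° counterclockwise sweep puts A at bearing -23°, so A = N + 6.0·(cos -23°, sin -23°) = (-47.0, 3.66). Tangency of A1 to AK means the radius NA is perpendicular to AK, so AK runs along (−sin -23°, cos -23°); with |AK| = 35.8, K = (-33.0, 36.6). Then |RK| = |K − R| = 49.3.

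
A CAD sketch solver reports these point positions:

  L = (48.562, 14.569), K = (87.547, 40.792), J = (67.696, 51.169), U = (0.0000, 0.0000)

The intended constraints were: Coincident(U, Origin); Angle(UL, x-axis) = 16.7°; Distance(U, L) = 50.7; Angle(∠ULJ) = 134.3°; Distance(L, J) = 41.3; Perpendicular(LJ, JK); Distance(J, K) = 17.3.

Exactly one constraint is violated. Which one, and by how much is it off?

Distance(J, K) = 17.3 — off by 5.10.

U = (0.00, 0.00) ✓; UL at 16.70° ✓; |UL| = 50.70 ✓; ∠ULJ = 134.3° ✓; |LJ| = 41.30 ✓; ∠(LJ, JK) = 90.00° ✓; |JK| = 22.40 ✗.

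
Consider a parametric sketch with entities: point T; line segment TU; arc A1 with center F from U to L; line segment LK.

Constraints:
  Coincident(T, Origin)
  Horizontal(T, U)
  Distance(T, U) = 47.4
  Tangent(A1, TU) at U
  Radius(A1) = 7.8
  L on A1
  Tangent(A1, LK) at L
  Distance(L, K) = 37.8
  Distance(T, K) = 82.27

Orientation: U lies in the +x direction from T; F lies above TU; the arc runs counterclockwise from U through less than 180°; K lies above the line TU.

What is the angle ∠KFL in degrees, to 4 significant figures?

78.34°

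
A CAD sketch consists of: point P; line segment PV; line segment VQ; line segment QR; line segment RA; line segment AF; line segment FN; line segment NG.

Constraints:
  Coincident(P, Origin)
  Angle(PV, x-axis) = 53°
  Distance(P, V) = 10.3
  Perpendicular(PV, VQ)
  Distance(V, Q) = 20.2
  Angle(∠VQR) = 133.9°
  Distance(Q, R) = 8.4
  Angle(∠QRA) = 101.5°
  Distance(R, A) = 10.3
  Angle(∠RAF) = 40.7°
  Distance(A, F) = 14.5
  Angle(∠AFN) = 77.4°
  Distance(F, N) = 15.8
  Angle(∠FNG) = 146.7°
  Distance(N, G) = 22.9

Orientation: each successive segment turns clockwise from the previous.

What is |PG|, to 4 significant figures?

52.30

∠AFN = 77.4° gives FN at -43.50° from the x-axis; with |FN| = 15.8, N = (32.47, -13.96). ∠FNG = 146.7° gives NG at -76.80° from the x-axis; with |NG| = 22.9, G = (37.70, -36.25). Then |PG| = |G − P| = 52.30.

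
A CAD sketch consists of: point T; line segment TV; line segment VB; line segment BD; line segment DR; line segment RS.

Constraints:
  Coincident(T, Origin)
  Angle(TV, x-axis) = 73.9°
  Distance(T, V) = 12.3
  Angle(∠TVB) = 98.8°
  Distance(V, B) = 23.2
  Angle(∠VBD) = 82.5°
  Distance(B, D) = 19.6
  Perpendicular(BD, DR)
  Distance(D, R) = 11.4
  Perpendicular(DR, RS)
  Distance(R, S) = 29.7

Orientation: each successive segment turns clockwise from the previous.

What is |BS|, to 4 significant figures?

15.23

T is at the origin; TV runs at 73.9° with length 12.3, so V = (3.411, 11.82). ∠TVB = 98.8° gives VB at -7.300° from the x-axis; with |VB| = 23.2, B = (26.42, 8.870). ∠VBD = 82.5° gives BD at -104.8° from the x-axis; with |BD| = 19.6, D = (21.42, -10.08). BD ⟂ DR, so DR runs at 165.2°; with |DR| = 11.4, R = (10.39, -7.168). DR ⟂ RS, so RS runs at 75.20°; with |RS| = 29.7, S = (17.98, 21.55). Then |BS| = |S − B| = 15.23.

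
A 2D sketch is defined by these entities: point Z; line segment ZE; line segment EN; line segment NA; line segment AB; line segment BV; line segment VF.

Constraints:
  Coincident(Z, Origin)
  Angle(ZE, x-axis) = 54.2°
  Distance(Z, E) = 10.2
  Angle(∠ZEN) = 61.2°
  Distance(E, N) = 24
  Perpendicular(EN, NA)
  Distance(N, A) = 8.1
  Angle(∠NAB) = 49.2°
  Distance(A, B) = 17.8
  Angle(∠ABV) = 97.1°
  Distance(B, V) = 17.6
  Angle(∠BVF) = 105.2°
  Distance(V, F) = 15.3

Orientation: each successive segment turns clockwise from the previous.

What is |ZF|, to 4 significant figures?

37.26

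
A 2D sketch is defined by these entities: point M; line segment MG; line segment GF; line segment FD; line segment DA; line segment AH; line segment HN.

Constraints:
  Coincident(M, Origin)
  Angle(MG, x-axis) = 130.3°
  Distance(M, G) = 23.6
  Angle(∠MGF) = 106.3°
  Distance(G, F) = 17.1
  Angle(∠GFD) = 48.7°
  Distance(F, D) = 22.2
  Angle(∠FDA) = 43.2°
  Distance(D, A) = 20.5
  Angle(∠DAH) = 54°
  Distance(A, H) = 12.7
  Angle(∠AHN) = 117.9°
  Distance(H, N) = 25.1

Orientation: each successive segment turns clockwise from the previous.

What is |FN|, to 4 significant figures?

29.25

M is at the origin; MG runs at 130.3° with length 23.6, so G = (-15.26, 18.00). ∠MGF = 106.3° gives GF at 56.60° from the x-axis; with |GF| = 17.1, F = (-5.851, 32.27). ∠GFD = 48.7° gives FD at -74.70° from the x-axis; with |FD| = 22.2, D = (0.006964, 10.86). ∠FDA = 43.2° gives DA at 148.5° from the x-axis; with |DA| = 20.5, A = (-17.47, 21.57). ∠DAH = 54.0° gives AH at 22.50° from the x-axis; with |AH| = 12.7, H = (-5.739, 26.43). ∠AHN = 117.9° gives HN at -39.60° from the x-axis; with |HN| = 25.1, N = (13.60, 10.43). Then |FN| = |N − F| = 29.25.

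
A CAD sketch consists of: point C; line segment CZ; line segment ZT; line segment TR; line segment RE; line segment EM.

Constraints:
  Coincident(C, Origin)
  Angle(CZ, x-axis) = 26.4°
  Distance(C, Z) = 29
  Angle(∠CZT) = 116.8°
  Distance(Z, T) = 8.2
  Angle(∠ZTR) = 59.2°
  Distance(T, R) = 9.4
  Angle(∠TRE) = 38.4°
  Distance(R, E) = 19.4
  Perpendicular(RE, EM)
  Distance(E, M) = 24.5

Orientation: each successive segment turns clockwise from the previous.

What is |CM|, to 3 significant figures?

55.5

∠TRE = 38.4° gives RE at 60.8° from the x-axis; with |RE| = 19.4, E = (33.3, 21.3). RE ⟂ EM, so EM runs at -29.2°; with |EM| = 24.5, M = (54.7, 9.38). Then |CM| = |M − C| = 55.5.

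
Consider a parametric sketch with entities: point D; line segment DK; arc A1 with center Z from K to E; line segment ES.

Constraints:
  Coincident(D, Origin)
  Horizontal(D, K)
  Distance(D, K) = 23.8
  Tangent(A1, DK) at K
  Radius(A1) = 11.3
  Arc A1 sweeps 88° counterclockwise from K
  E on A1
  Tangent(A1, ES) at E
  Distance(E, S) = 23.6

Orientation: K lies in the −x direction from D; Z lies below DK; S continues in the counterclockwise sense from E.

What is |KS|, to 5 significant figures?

36.558

On A1, K sits at bearing 90° from Z; an 88° counterclockwise sweep puts E at bearing 178°, so E = Z + 11.3·(cos 178°, sin 178°) = (-35.093, -10.906). A1 meets ES tangentially, so ZE is at right angles to ES, so ES runs along (−sin 178°, cos 178°); with |ES| = 23.6, S = (-35.917, -34.491). Then |KS| = |S − K| = 36.558.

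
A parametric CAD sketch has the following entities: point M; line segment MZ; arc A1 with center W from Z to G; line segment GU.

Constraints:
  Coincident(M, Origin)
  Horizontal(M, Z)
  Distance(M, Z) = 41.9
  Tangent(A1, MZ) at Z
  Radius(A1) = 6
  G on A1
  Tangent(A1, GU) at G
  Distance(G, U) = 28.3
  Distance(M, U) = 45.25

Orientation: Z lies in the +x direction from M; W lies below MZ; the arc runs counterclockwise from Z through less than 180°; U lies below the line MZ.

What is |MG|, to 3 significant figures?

36.3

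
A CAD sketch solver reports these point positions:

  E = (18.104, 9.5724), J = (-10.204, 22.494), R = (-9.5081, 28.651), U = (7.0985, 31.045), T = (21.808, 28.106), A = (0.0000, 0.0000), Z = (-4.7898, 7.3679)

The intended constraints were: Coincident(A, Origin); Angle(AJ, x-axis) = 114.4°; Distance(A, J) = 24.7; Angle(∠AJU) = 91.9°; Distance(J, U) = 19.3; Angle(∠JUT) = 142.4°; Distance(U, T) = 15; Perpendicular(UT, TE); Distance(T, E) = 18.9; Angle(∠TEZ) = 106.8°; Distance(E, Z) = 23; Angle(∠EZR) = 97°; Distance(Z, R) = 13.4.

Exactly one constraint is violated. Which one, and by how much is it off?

Distance(Z, R) = 13.4 — off by 8.40.

A = (0.00, 0.00) ✓; AJ at 114.4° ✓; |AJ| = 24.70 ✓; ∠AJU = 91.90° ✓; |JU| = 19.30 ✓; ∠JUT = 142.4° ✓; |UT| = 15.00 ✓; ∠(UT, TE) = 90.00° ✓; |TE| = 18.90 ✓; ∠TEZ = 106.8° ✓; |EZ| = 23.00 ✓; ∠EZR = 97.00° ✓; |ZR| = 21.80 ✗.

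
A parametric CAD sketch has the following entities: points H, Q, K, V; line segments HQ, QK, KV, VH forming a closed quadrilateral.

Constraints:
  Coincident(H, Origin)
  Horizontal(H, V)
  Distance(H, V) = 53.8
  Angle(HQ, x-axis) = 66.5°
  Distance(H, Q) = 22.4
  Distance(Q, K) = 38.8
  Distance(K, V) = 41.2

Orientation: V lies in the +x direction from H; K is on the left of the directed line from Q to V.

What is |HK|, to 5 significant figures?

58.277

Checks: |QK| = 38.80 ✓; |KV| = 41.20 ✓.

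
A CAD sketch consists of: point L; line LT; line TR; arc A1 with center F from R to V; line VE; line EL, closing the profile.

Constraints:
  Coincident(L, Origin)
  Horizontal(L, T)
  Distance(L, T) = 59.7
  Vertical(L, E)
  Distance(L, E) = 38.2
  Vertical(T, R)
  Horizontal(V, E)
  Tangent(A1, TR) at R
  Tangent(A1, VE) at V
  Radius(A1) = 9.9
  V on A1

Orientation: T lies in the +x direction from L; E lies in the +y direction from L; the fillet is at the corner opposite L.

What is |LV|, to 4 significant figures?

62.76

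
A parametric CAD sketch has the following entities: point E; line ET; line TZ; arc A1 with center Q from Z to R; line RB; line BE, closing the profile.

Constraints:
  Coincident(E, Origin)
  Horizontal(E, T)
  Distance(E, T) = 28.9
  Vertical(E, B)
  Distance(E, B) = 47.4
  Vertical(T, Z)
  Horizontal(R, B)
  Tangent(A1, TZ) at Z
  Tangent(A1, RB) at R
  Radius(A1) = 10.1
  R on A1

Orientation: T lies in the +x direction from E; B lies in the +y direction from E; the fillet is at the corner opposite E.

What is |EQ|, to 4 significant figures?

41.77

E is at the origin; ET is horizontal with |ET| = 28.9 and T on the +x side, so T = (28.90, 0.000). EB is vertical with |EB| = 47.4 and B on the +y side, so B = (0.000, 47.40). The virtual corner opposite E is at (28.90, 47.40). The tangent condition forces QZ to be normal to TZ and A1 meets RB tangentially, so QR is at right angles to RB, with radius 10.1, so the center Q sits 10.1 in from both sides at Q = (18.80, 37.30). Then |EQ| = |Q − E| = 41.77.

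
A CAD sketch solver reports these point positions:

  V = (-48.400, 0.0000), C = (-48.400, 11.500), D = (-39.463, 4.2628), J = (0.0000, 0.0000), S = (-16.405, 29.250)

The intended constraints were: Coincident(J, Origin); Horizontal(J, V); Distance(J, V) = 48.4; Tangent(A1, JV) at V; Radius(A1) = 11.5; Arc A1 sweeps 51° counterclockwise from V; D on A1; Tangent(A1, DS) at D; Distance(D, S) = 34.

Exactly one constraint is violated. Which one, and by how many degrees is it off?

Tangent(A1, DS) at D — off by 3.70°.

J = (0.00, 0.00) ✓; J.y = 0.00, V.y = 0.00 ✓; |JV| = 48.40 ✓; ∠(CV, VJ) = 90.00° ✓; |CV| = 11.50 ✓; bearing(C→D) − bearing(C→V) = 51.00° ✓; |CD| = 11.50 ✓; ∠(CD, DS) = 93.70° ✗; |DS| = 34.00 ✓.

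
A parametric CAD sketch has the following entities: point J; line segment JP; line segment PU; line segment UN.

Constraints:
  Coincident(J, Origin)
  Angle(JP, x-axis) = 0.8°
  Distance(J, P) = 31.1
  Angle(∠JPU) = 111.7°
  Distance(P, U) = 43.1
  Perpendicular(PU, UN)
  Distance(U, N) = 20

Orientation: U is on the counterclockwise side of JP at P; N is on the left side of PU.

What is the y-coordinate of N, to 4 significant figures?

47.83

∠JPU = 111.7°, so PU runs at 0.8° + (180° − 111.7°) = 69.10° from the x-axis; with |PU| = 43.1, U = P + 43.1·(cos 69.10°, sin 69.10°) = (46.47, 40.70). The perpendicularity gives UN at right angles to PU; with |UN| = 20.0 on the left of PU, N = U + 20.0·(-0.9342, 0.3567) = (27.79, 47.83). So N.y = 47.83.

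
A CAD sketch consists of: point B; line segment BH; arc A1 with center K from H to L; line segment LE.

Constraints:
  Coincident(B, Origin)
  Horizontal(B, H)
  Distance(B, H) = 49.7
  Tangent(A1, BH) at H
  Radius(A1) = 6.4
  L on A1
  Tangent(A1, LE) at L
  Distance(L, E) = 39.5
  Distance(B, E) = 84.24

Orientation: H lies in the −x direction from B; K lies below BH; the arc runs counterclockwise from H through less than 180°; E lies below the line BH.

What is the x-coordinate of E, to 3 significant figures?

-75.8

Checks: |KL| = 6.400 ✓; ∠(KL, LE) = 90.00° ✓; |LE| = 39.50 ✓; |BE| = 84.24 ✓.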